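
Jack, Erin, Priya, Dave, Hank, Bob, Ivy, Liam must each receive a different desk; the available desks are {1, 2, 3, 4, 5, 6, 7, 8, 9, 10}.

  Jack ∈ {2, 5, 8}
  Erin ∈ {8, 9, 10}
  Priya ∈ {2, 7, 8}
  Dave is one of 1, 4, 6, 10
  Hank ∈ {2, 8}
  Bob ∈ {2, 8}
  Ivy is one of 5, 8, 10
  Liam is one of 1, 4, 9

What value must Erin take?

The 2 variables Hank and Bob are confined to {2, 8}, which locks those values in; drop them from Jack, Erin, Priya, Ivy.
That leaves Jack = 5. Strike 5 from Ivy.
Priya must be 7 (only option left).
Ivy must be 10 (only option left). Eliminate 10 elsewhere: Erin, Dave.
So Erin = 9.

9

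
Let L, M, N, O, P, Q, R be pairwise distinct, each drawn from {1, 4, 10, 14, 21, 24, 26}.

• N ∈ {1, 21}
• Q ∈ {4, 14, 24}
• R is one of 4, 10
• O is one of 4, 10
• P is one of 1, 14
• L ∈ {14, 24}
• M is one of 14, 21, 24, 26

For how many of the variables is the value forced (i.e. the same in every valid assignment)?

The 7 variables together cover exactly {1, 4, 10, 14, 21, 24, 26} — 7 values for 7 variables — and 26 appears only in M's list, so M = 26.
The 6 still-open variables together cover exactly {1, 4, 10, 14, 21, 24} — 6 values for 6 variables — and 21 appears only in N's list, so N = 21.
The 5 still-open variables together cover exactly {1, 4, 10, 14, 24} — 5 values for 5 variables — and 1 appears only in P's list, so P = 1.
O and R between them cover only {4, 10} — a naked pair. Remove those values from Q.
Determined: M=26, N=21, P=1. The other variables each still have more than one consistent value. That makes 3.

3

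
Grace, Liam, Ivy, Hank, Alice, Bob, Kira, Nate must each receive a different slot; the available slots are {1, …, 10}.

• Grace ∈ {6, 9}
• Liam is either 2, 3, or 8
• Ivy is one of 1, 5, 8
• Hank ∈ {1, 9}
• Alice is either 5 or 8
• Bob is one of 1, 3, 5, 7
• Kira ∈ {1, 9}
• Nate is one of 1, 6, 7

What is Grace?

6

The 8 variables draw from only 8 values {1, 2, 3, 5, 6, 7, 8, 9}, so each is used; only Liam can be 2, hence Liam = 2.
The 7 still-open variables together cover exactly {1, 3, 5, 6, 7, 8, 9} — 7 values for 7 variables — and 3 appears only in Bob's list, so Bob = 3.
The 6 still-open variables together cover exactly {1, 5, 6, 7, 8, 9} — 6 values for 6 variables — and 7 appears only in Nate's list, so Nate = 7.
Among the 5 still-open variables, 6 fits only Grace (and all 5 values in {1, 5, 6, 8, 9} must be used), so Grace = 6.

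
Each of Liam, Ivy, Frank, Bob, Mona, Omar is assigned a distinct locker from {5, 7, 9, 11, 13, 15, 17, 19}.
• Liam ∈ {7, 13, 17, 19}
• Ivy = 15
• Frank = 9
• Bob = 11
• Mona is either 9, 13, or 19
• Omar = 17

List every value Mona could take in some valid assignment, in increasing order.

Ivy has just one choice, so Ivy = 15.
Frank must be 9 (only option left). Strike 9 from Mona.
Bob has just one choice, so Bob = 11.
Omar has just one choice, so Omar = 17. Remove 17 from Liam.
No further eliminations apply; Mona can still be any of 13, 19.

13, 19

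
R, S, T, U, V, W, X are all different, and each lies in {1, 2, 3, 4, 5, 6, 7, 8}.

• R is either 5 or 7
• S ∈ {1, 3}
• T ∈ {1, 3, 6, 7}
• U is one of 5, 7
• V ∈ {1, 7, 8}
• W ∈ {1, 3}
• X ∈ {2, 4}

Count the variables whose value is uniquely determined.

2

R and U between them cover only {5, 7} — a naked pair. Remove those values from T, V.
S and W share exactly the 2 values {1, 3}; by pigeonhole those values go to them, so strike 1, 3 from T, V.
That leaves T = 6.
That leaves V = 8.
Determined: T=6, V=8. The other variables each still have more than one consistent value. That makes 2.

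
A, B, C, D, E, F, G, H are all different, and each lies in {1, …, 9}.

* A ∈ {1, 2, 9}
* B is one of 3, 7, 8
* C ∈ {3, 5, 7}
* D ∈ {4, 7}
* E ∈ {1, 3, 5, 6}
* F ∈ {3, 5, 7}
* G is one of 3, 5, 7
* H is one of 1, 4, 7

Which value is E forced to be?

The 3 variables C, F, G are confined to {3, 5, 7}, which locks those values in; drop them from B, D, E, H.
B must be 8 (only option left).
D has just one choice, so D = 4. Eliminate 4 elsewhere: H.
H's domain is down to {1}, so H = 1. Remove 1 from A, E.
So E = 6.

6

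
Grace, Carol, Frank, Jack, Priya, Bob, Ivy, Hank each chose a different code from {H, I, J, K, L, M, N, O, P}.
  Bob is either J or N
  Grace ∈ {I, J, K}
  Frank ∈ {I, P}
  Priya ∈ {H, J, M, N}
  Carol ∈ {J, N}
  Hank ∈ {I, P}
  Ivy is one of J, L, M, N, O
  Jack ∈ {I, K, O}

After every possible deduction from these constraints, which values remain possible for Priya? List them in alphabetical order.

H, M

Carol and Bob share exactly the 2 values {J, N}; by pigeonhole those values go to them, so strike J, N from Grace, Priya, Ivy.
Frank and Hank between them cover only {I, P} — a naked pair. Remove those values from Grace, Jack.
Grace has just one choice, so Grace = K. So Jack can't be K.
Jack's domain is down to {O}, so Jack = O. So Ivy can't be O.
No further eliminations apply; Priya can still be any of H, M.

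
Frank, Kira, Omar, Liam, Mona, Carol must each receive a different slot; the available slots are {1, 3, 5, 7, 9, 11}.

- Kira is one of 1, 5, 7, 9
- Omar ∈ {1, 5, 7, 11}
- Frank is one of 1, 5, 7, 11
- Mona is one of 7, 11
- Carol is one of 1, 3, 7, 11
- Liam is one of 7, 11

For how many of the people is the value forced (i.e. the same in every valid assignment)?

2

The 6 variables together cover exactly {1, 3, 5, 7, 9, 11} — 6 values for 6 variables — and 3 appears only in Carol's list, so Carol = 3.
The 5 still-open variables together cover exactly {1, 5, 7, 9, 11} — 5 values for 5 variables — and 9 appears only in Kira's list, so Kira = 9.
Liam and Mona between them cover only {7, 11} — a naked pair. Remove those values from Frank, Omar.
Determined: Kira=9, Carol=3. The other people each still have more than one consistent value. That makes 2.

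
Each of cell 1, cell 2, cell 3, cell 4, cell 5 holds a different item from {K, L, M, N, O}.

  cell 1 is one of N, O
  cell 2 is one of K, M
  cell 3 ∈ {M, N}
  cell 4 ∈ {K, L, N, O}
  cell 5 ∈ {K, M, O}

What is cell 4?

The 5 variables draw from only 5 values {K, L, M, N, O}, so each is used; only cell 4 can be L, hence cell 4 = L.

L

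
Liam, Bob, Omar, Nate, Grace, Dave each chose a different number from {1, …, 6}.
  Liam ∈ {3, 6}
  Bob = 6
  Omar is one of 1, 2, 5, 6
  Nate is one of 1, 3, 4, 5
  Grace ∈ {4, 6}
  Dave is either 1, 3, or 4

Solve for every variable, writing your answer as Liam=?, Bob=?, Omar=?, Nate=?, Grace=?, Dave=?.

Liam=3, Bob=6, Omar=2, Nate=5, Grace=4, Dave=1

Bob has just one choice, so Bob = 6. Eliminate 6 elsewhere: Liam, Omar, Grace.
Grace's domain is down to {4}, so Grace = 4. Strike 4 from Nate, Dave.
Liam's domain is down to {3}, so Liam = 3. So Nate, Dave can't be 3.
Dave's domain is down to {1}, so Dave = 1. Eliminate 1 elsewhere: Omar, Nate.
That leaves Nate = 5. Eliminate 5 elsewhere: Omar.
Omar must be 2 (only option left).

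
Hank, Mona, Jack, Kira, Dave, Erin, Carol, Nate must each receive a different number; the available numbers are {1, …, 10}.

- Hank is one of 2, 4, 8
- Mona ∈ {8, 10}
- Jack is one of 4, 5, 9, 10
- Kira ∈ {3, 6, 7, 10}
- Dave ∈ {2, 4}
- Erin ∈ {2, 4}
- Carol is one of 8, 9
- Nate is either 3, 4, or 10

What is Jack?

5

The 2 variables Dave and Erin are confined to {2, 4}, which locks those values in; drop them from Hank, Jack, Nate.
Hank's domain is down to {8}, so Hank = 8. Eliminate 8 elsewhere: Mona, Carol.
Mona must be 10 (only option left). So Jack, Kira, Nate can't be 10.
Carol must be 9 (only option left). Remove 9 from Jack.
So Jack = 5.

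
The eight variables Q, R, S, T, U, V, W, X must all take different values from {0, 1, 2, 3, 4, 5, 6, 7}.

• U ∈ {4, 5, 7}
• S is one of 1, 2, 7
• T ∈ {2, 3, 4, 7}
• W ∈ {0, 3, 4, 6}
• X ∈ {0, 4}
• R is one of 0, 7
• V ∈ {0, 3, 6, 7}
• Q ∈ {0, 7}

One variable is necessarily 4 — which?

X

The 8 variables draw from only 8 values {0, 1, 2, 3, 4, 5, 6, 7}, so each is used; only S can be 1, hence S = 1.
The 7 still-open variables draw from only 7 values {0, 2, 3, 4, 5, 6, 7}, so each is used; only T can be 2, hence T = 2.
The 6 still-open variables together cover exactly {0, 3, 4, 5, 6, 7} — 6 values for 6 variables — and 5 appears only in U's list, so U = 5.
Q and R between them cover only {0, 7} — a naked pair. Remove those values from V, W, X.
So 4 goes to X.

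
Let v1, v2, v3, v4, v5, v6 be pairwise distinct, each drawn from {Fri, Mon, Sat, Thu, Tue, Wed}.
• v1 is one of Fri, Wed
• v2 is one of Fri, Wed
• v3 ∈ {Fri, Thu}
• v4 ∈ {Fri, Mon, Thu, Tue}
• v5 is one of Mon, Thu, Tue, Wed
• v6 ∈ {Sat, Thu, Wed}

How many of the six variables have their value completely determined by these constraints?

Among the 6 variables, Sat fits only v6 (and all 6 values in {Fri, Mon, Sat, Thu, Tue, Wed} must be used), so v6 = Sat.
v1 and v2 share exactly the 2 values {Fri, Wed}; by pigeonhole those values go to them, so strike Fri, Wed from v3, v4, v5.
That leaves v3 = Thu. Strike Thu from v4, v5.
Determined: v3=Thu, v6=Sat. The other variables each still have more than one consistent value. That makes 2.

2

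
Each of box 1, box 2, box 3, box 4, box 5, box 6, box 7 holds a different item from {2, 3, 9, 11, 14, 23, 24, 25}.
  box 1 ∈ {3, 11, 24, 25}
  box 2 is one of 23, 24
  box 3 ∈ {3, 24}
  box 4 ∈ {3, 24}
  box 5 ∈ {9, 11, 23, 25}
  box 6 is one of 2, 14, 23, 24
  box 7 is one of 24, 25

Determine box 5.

box 3 and box 4 between them cover only {3, 24} — a naked pair. Remove those values from box 1, box 2, box 6, box 7.
box 2 has just one choice, so box 2 = 23. Strike 23 from box 5, box 6.
box 7 must be 25 (only option left). So box 1, box 5 can't be 25.
That leaves box 1 = 11. Eliminate 11 elsewhere: box 5.
So box 5 = 9.

9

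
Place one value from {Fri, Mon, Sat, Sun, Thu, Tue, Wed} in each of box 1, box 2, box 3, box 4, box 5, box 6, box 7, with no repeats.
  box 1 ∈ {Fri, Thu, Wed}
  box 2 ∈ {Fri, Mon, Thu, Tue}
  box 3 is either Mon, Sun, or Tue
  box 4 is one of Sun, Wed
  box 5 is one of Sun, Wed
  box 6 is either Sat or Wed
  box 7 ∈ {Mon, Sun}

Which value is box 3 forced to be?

Tue

Among the 7 variables, Sat fits only box 6 (and all 7 values in {Fri, Mon, Sat, Sun, Thu, Tue, Wed} must be used), so box 6 = Sat.
box 4 and box 5 between them cover only {Sun, Wed} — a naked pair. Remove those values from box 1, box 3, box 7.
box 7's domain is down to {Mon}, so box 7 = Mon. Strike Mon from box 2, box 3.
So box 3 = Tue.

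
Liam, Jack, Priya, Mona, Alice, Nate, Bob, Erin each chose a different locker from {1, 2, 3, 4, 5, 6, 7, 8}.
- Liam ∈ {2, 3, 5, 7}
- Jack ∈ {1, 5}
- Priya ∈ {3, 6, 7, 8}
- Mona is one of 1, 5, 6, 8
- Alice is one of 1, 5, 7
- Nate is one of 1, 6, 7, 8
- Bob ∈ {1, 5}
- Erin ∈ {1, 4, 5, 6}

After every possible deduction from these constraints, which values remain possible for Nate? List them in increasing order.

The 8 variables draw from only 8 values {1, 2, 3, 4, 5, 6, 7, 8}, so each is used; only Liam can be 2, hence Liam = 2.
The 7 still-open variables together cover exactly {1, 3, 4, 5, 6, 7, 8} — 7 values for 7 variables — and 3 appears only in Priya's list, so Priya = 3.
The 6 still-open variables draw from only 6 values {1, 4, 5, 6, 7, 8}, so each is used; only Erin can be 4, hence Erin = 4.
Jack and Bob share exactly the 2 values {1, 5}; by pigeonhole those values go to them, so strike 1, 5 from Mona, Alice, Nate.
Alice has just one choice, so Alice = 7. So Nate can't be 7.
No further eliminations apply; Nate can still be any of 6, 8.

6, 8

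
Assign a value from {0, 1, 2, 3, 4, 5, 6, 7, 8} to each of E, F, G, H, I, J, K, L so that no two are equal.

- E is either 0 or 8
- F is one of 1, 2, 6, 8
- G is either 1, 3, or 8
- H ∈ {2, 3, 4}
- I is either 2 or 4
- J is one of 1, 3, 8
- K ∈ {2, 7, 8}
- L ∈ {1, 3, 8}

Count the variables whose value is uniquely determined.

3

Among the 8 variables, 0 fits only E (and all 8 values in {0, 1, 2, 3, 4, 6, 7, 8} must be used), so E = 0.
Among the 7 still-open variables, 6 fits only F (and all 7 values in {1, 2, 3, 4, 6, 7, 8} must be used), so F = 6.
The 6 still-open variables draw from only 6 values {1, 2, 3, 4, 7, 8}, so each is used; only K can be 7, hence K = 7.
G, J, L between them cover only {1, 3, 8} — a naked triple. Remove those values from H.
Determined: E=0, F=6, K=7. The other variables each still have more than one consistent value. That makes 3.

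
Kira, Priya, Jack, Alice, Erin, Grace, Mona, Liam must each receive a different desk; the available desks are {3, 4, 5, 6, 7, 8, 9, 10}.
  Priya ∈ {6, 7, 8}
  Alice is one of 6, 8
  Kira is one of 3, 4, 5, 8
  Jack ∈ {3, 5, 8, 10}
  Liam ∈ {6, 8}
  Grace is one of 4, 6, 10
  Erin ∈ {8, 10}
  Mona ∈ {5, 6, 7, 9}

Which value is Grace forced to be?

4

The 8 variables draw from only 8 values {3, 4, 5, 6, 7, 8, 9, 10}, so each is used; only Mona can be 9, hence Mona = 9.
Among the 7 still-open variables, 7 fits only Priya (and all 7 values in {3, 4, 5, 6, 7, 8, 10} must be used), so Priya = 7.
The 2 variables Alice and Liam are confined to {6, 8}, which locks those values in; drop them from Kira, Jack, Erin, Grace.
Erin must be 10 (only option left). Remove 10 from Jack, Grace.
So Grace = 4.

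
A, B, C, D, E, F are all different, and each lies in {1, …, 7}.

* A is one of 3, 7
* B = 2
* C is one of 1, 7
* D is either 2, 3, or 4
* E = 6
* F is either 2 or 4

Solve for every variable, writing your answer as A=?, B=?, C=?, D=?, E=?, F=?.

A=7, B=2, C=1, D=3, E=6, F=4

B has just one choice, so B = 2. So D, F can't be 2.
That leaves E = 6.
That leaves F = 4. Remove 4 from D.
D must be 3 (only option left). So A can't be 3.
A has just one choice, so A = 7. So C can't be 7.
C's domain is down to {1}, so C = 1.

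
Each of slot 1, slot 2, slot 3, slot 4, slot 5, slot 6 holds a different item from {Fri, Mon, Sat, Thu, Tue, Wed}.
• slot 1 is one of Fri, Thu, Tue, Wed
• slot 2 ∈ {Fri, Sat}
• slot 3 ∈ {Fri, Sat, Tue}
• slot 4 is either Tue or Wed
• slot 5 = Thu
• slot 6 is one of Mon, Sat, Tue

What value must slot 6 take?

slot 5 has just one choice, so slot 5 = Thu. Eliminate Thu elsewhere: slot 1.
The 5 still-open variables together cover exactly {Fri, Mon, Sat, Tue, Wed} — 5 values for 5 variables — and Mon appears only in slot 6's list, so slot 6 = Mon.

Mon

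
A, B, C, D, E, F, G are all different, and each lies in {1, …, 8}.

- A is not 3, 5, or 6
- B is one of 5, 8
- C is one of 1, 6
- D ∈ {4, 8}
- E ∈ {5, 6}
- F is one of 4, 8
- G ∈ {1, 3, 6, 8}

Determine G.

D and F between them cover only {4, 8} — a naked pair. Remove those values from A, B, G.
B's domain is down to {5}, so B = 5. Remove 5 from E.
E has just one choice, so E = 6. Strike 6 from C, G.
C has just one choice, so C = 1. Remove 1 from A, G.
So G = 3.

3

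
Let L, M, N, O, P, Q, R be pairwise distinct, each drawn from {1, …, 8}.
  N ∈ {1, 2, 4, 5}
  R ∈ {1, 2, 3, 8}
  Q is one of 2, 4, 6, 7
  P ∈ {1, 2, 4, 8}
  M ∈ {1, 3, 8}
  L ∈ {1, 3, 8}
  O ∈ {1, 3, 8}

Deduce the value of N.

5

L, M, O share exactly the 3 values {1, 3, 8}; by pigeonhole those values go to them, so strike 1, 3, 8 from N, P, R.
R must be 2 (only option left). Strike 2 from N, P, Q.
P's domain is down to {4}, so P = 4. So N, Q can't be 4.
So N = 5.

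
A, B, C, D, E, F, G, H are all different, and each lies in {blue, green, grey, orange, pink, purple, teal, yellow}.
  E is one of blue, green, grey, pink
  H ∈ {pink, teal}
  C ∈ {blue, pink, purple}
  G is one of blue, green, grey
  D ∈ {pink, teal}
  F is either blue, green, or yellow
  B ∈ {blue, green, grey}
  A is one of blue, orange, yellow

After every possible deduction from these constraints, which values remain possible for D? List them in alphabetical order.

The 8 variables together cover exactly {blue, green, grey, orange, pink, purple, teal, yellow} — 8 values for 8 variables — and orange appears only in A's list, so A = orange.
Among the 7 still-open variables, purple fits only C (and all 7 values in {blue, green, grey, pink, purple, teal, yellow} must be used), so C = purple.
The 6 still-open variables together cover exactly {blue, green, grey, pink, teal, yellow} — 6 values for 6 variables — and yellow appears only in F's list, so F = yellow.
D and H share exactly the 2 values {pink, teal}; by pigeonhole those values go to them, so strike pink, teal from E.
No further eliminations apply; D can still be any of pink, teal.

pink, teal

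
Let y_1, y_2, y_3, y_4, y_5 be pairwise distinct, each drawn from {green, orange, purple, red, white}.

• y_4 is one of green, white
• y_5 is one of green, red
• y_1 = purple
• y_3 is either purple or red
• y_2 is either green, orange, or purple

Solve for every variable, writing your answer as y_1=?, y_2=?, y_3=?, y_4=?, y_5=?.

y_1=purple, y_2=orange, y_3=red, y_4=white, y_5=green

y_1's domain is down to {purple}, so y_1 = purple. Eliminate purple elsewhere: y_2, y_3.
y_3 has just one choice, so y_3 = red. Eliminate red elsewhere: y_5.
y_5 must be green (only option left). So y_2, y_4 can't be green.
y_2 must be orange (only option left).
y_4 must be white (only option left).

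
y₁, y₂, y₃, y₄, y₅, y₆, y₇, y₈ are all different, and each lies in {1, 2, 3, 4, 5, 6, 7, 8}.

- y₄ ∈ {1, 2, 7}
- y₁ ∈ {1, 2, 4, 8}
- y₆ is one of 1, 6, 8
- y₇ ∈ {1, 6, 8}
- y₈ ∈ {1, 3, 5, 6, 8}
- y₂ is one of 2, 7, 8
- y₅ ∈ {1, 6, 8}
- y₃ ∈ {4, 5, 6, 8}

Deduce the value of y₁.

4

Among the 8 variables, 3 fits only y₈ (and all 8 values in {1, 2, 3, 4, 5, 6, 7, 8} must be used), so y₈ = 3.
The 7 still-open variables together cover exactly {1, 2, 4, 5, 6, 7, 8} — 7 values for 7 variables — and 5 appears only in y₃'s list, so y₃ = 5.
The 6 still-open variables draw from only 6 values {1, 2, 4, 6, 7, 8}, so each is used; only y₁ can be 4, hence y₁ = 4.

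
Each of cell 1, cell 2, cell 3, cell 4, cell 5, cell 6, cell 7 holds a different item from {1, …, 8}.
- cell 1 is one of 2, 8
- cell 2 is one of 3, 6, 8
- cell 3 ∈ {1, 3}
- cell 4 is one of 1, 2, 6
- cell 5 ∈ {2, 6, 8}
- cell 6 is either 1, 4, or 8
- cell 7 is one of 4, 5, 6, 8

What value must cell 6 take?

Among the 7 variables, 5 fits only cell 7 (and all 7 values in {1, 2, 3, 4, 5, 6, 8} must be used), so cell 7 = 5.
The 6 still-open variables together cover exactly {1, 2, 3, 4, 6, 8} — 6 values for 6 variables — and 4 appears only in cell 6's list, so cell 6 = 4.

4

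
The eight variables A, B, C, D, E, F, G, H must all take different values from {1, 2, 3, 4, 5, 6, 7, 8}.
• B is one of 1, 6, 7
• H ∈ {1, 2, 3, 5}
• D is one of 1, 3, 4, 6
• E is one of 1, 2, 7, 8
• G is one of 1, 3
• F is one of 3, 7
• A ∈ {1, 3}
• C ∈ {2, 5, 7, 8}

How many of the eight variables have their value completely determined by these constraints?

The 8 variables together cover exactly {1, 2, 3, 4, 5, 6, 7, 8} — 8 values for 8 variables — and 4 appears only in D's list, so D = 4.
Among the 7 still-open variables, 6 fits only B (and all 7 values in {1, 2, 3, 5, 6, 7, 8} must be used), so B = 6.
The 2 variables A and G are confined to {1, 3}, which locks those values in; drop them from E, F, H.
F must be 7 (only option left). Eliminate 7 elsewhere: C, E.
Determined: B=6, D=4, F=7. The other variables each still have more than one consistent value. That makes 3.

3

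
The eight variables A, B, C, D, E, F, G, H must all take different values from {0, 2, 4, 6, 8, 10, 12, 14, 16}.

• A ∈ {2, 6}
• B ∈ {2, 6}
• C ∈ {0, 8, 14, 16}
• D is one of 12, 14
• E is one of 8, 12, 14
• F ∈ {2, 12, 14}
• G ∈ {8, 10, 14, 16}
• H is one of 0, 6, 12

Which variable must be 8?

E

Among the 8 variables, 10 fits only G (and all 8 values in {0, 2, 6, 8, 10, 12, 14, 16} must be used), so G = 10.
The 7 still-open variables draw from only 7 values {0, 2, 6, 8, 12, 14, 16}, so each is used; only C can be 16, hence C = 16.
The 6 still-open variables draw from only 6 values {0, 2, 6, 8, 12, 14}, so each is used; only H can be 0, hence H = 0.
Among the 5 still-open variables, 8 fits only E (and all 5 values in {2, 6, 8, 12, 14} must be used), so E = 8.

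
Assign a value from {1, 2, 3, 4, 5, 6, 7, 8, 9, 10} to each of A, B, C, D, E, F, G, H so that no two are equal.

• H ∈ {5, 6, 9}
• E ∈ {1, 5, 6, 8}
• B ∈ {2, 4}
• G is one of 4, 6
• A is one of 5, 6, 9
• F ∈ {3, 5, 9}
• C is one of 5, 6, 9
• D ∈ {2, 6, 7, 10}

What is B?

The 3 variables A, C, H are confined to {5, 6, 9}, which locks those values in; drop them from D, E, F, G.
F must be 3 (only option left).
G's domain is down to {4}, so G = 4. Eliminate 4 elsewhere: B.
So B = 2.

2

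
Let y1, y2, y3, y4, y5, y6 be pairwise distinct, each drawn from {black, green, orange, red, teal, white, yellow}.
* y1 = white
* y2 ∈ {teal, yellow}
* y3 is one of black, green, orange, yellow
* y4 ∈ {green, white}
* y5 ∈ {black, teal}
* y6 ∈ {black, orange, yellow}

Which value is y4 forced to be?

y1's domain is down to {white}, so y1 = white. Remove white from y4.
So y4 = green.

green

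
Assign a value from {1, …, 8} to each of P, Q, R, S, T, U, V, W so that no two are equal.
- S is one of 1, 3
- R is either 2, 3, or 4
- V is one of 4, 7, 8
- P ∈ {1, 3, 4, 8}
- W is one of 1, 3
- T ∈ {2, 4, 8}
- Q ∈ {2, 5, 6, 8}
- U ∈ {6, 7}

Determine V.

7

Among the 8 variables, 5 fits only Q (and all 8 values in {1, 2, 3, 4, 5, 6, 7, 8} must be used), so Q = 5.
Among the 7 still-open variables, 6 fits only U (and all 7 values in {1, 2, 3, 4, 6, 7, 8} must be used), so U = 6.
The 6 still-open variables draw from only 6 values {1, 2, 3, 4, 7, 8}, so each is used; only V can be 7, hence V = 7.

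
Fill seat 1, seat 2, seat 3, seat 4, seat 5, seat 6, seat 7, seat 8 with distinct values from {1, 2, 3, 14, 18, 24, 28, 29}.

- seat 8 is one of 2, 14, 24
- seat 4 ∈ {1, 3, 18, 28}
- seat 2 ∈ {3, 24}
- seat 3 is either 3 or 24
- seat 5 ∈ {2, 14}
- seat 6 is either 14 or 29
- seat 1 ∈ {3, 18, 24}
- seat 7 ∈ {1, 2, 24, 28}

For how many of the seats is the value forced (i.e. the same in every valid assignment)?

The 8 variables together cover exactly {1, 2, 3, 14, 18, 24, 28, 29} — 8 values for 8 variables — and 29 appears only in seat 6's list, so seat 6 = 29.
seat 2 and seat 3 share exactly the 2 values {3, 24}; by pigeonhole those values go to them, so strike 3, 24 from seat 1, seat 4, seat 7, seat 8.
That leaves seat 1 = 18. Remove 18 from seat 4.
seat 5 and seat 8 between them cover only {2, 14} — a naked pair. Remove those values from seat 7.
Determined: seat 1=18, seat 6=29. The other seats each still have more than one consistent value. That makes 2.

2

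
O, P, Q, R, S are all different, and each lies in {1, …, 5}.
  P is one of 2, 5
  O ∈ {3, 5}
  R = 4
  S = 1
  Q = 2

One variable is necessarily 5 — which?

Q has just one choice, so Q = 2. Eliminate 2 elsewhere: P.
So 5 goes to P.

P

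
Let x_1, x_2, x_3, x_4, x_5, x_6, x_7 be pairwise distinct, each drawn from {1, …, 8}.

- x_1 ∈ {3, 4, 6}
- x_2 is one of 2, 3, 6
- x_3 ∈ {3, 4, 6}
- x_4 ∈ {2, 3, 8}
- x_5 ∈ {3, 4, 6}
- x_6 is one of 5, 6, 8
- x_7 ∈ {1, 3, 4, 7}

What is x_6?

x_1, x_3, x_5 between them cover only {3, 4, 6} — a naked triple. Remove those values from x_2, x_4, x_6, x_7.
That leaves x_2 = 2. So x_4 can't be 2.
x_4 must be 8 (only option left). Strike 8 from x_6.
So x_6 = 5.

5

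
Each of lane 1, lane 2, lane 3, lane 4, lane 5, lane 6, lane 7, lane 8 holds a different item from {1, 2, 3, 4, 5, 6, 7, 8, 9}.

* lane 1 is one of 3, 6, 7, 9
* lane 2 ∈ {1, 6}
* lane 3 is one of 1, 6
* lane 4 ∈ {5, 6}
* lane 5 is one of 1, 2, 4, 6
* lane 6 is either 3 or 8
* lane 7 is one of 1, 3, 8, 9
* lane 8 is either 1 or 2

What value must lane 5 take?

4

lane 2 and lane 3 between them cover only {1, 6} — a naked pair. Remove those values from lane 1, lane 4, lane 5, lane 7, lane 8.
That leaves lane 4 = 5.
lane 8 has just one choice, so lane 8 = 2. So lane 5 can't be 2.
So lane 5 = 4.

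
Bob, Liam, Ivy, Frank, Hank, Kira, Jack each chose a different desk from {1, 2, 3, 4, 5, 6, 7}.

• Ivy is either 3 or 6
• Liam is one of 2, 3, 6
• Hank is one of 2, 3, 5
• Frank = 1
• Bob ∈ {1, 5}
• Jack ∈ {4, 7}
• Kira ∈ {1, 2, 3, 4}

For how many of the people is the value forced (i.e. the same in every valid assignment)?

Frank's domain is down to {1}, so Frank = 1. Strike 1 from Bob, Kira.
Bob's domain is down to {5}, so Bob = 5. Remove 5 from Hank.
The 5 still-open variables draw from only 5 values {2, 3, 4, 6, 7}, so each is used; only Jack can be 7, hence Jack = 7.
The 4 still-open variables draw from only 4 values {2, 3, 4, 6}, so each is used; only Kira can be 4, hence Kira = 4.
Determined: Bob=5, Frank=1, Kira=4, Jack=7. The other people each still have more than one consistent value. That makes 4.

4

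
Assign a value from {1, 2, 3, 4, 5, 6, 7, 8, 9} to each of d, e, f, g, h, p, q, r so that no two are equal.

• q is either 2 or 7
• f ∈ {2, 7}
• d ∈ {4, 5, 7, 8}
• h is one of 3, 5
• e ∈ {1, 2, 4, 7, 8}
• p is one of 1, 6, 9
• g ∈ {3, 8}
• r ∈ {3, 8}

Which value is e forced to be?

1

The 2 variables f and q are confined to {2, 7}, which locks those values in; drop them from d, e.
g and r between them cover only {3, 8} — a naked pair. Remove those values from d, e, h.
h's domain is down to {5}, so h = 5. So d can't be 5.
That leaves d = 4. So e can't be 4.
So e = 1.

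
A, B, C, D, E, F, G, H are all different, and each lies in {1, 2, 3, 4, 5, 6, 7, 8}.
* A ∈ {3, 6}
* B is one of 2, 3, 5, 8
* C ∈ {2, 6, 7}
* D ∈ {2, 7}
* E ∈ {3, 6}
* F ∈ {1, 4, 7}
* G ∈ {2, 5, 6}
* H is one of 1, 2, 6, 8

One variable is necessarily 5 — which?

G

The 8 variables draw from only 8 values {1, 2, 3, 4, 5, 6, 7, 8}, so each is used; only F can be 4, hence F = 4.
The 7 still-open variables together cover exactly {1, 2, 3, 5, 6, 7, 8} — 7 values for 7 variables — and 1 appears only in H's list, so H = 1.
Among the 6 still-open variables, 8 fits only B (and all 6 values in {2, 3, 5, 6, 7, 8} must be used), so B = 8.
The 5 still-open variables draw from only 5 values {2, 3, 5, 6, 7}, so each is used; only G can be 5, hence G = 5.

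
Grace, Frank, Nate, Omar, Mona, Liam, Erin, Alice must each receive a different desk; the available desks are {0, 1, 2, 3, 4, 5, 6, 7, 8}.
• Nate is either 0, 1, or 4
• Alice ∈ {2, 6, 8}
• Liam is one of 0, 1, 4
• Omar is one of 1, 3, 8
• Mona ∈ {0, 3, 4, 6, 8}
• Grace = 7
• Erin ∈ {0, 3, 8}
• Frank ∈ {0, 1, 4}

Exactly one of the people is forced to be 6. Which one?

Grace's domain is down to {7}, so Grace = 7.
The 7 still-open variables together cover exactly {0, 1, 2, 3, 4, 6, 8} — 7 values for 7 variables — and 2 appears only in Alice's list, so Alice = 2.
The 6 still-open variables draw from only 6 values {0, 1, 3, 4, 6, 8}, so each is used; only Mona can be 6, hence Mona = 6.

Mona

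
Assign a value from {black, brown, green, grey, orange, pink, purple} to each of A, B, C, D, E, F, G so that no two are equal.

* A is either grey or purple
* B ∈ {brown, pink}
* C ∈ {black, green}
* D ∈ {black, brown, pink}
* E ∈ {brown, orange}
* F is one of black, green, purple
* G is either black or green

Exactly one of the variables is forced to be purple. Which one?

F

The 7 variables draw from only 7 values {black, brown, green, grey, orange, pink, purple}, so each is used; only A can be grey, hence A = grey.
The 6 still-open variables together cover exactly {black, brown, green, orange, pink, purple} — 6 values for 6 variables — and orange appears only in E's list, so E = orange.
Among the 5 still-open variables, purple fits only F (and all 5 values in {black, brown, green, pink, purple} must be used), so F = purple.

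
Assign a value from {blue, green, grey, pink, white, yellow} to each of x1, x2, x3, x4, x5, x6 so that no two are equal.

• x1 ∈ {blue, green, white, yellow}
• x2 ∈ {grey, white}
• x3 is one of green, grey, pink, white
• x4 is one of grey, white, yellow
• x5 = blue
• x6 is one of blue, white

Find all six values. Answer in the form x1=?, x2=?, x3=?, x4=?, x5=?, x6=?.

x5 has just one choice, so x5 = blue. Remove blue from x1, x6.
x6 must be white (only option left). Remove white from x1, x2, x3, x4.
x2 must be grey (only option left). Remove grey from x3, x4.
x4's domain is down to {yellow}, so x4 = yellow. So x1 can't be yellow.
x1's domain is down to {green}, so x1 = green. So x3 can't be green.
x3 has just one choice, so x3 = pink.

x1=green, x2=grey, x3=pink, x4=yellow, x5=blue, x6=white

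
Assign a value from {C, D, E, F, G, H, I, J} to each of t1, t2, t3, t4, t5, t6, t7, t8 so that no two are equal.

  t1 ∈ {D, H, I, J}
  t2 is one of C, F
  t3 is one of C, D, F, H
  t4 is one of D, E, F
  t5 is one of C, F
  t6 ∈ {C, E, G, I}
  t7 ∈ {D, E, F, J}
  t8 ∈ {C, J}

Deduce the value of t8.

The 8 variables together cover exactly {C, D, E, F, G, H, I, J} — 8 values for 8 variables — and G appears only in t6's list, so t6 = G.
Among the 7 still-open variables, I fits only t1 (and all 7 values in {C, D, E, F, H, I, J} must be used), so t1 = I.
The 6 still-open variables together cover exactly {C, D, E, F, H, J} — 6 values for 6 variables — and H appears only in t3's list, so t3 = H.
t2 and t5 between them cover only {C, F} — a naked pair. Remove those values from t4, t7, t8.
So t8 = J.

J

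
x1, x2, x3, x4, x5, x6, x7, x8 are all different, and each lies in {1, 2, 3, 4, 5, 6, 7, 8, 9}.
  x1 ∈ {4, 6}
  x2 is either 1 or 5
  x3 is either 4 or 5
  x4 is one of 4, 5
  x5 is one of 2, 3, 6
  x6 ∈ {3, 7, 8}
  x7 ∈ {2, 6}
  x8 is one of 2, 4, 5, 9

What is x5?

3

x3 and x4 between them cover only {4, 5} — a naked pair. Remove those values from x1, x2, x8.
That leaves x1 = 6. Remove 6 from x5, x7.
x2 must be 1 (only option left).
x7 has just one choice, so x7 = 2. Remove 2 from x5, x8.
So x5 = 3.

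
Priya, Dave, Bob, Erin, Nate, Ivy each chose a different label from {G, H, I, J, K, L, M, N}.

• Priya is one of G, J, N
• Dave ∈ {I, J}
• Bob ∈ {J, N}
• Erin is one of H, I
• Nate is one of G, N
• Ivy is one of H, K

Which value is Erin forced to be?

H

The 6 variables together cover exactly {G, H, I, J, K, N} — 6 values for 6 variables — and K appears only in Ivy's list, so Ivy = K.
Among the 5 still-open variables, H fits only Erin (and all 5 values in {G, H, I, J, N} must be used), so Erin = H.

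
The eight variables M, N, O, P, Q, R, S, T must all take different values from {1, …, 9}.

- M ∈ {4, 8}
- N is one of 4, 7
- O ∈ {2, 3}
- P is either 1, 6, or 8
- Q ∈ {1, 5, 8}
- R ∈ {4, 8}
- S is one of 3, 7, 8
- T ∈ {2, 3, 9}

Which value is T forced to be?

The 2 variables M and R are confined to {4, 8}, which locks those values in; drop them from N, P, Q, S.
N has just one choice, so N = 7. Eliminate 7 elsewhere: S.
S's domain is down to {3}, so S = 3. So O, T can't be 3.
O has just one choice, so O = 2. Strike 2 from T.
So T = 9.

9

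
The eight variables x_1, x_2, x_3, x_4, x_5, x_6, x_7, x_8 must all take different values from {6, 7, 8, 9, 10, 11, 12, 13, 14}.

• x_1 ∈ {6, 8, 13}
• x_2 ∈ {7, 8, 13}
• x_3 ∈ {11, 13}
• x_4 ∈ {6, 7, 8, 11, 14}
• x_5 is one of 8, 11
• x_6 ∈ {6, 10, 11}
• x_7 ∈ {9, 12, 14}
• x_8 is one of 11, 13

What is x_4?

14

x_3 and x_8 between them cover only {11, 13} — a naked pair. Remove those values from x_1, x_2, x_4, x_5, x_6.
x_5 has just one choice, so x_5 = 8. Eliminate 8 elsewhere: x_1, x_2, x_4.
x_1 has just one choice, so x_1 = 6. Strike 6 from x_4, x_6.
That leaves x_2 = 7. Strike 7 from x_4.
So x_4 = 14.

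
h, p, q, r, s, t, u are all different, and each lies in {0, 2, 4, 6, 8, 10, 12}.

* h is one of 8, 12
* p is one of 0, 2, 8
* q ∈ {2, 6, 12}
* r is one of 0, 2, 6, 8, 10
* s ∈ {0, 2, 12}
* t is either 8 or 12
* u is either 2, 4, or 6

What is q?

The 7 variables together cover exactly {0, 2, 4, 6, 8, 10, 12} — 7 values for 7 variables — and 4 appears only in u's list, so u = 4.
Among the 6 still-open variables, 10 fits only r (and all 6 values in {0, 2, 6, 8, 10, 12} must be used), so r = 10.
Among the 5 still-open variables, 6 fits only q (and all 5 values in {0, 2, 6, 8, 12} must be used), so q = 6.

6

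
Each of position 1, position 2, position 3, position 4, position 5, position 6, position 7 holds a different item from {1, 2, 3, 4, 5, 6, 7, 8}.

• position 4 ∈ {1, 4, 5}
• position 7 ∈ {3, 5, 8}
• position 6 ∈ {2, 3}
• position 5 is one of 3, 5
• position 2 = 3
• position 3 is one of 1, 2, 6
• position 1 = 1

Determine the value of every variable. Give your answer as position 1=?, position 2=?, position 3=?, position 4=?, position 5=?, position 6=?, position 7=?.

position 1 must be 1 (only option left). Remove 1 from position 3, position 4.
position 2 must be 3 (only option left). So position 5, position 6, position 7 can't be 3.
position 5's domain is down to {5}, so position 5 = 5. Strike 5 from position 4, position 7.
position 6 must be 2 (only option left). So position 3 can't be 2.
position 7 has just one choice, so position 7 = 8.
position 3 has just one choice, so position 3 = 6.
That leaves position 4 = 4.

position 1=1, position 2=3, position 3=6, position 4=4, position 5=5, position 6=2, position 7=8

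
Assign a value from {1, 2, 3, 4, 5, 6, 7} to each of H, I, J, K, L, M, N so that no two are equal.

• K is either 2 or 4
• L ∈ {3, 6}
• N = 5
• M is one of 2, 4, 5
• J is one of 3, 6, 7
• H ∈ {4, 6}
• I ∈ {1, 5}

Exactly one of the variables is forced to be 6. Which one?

N has just one choice, so N = 5. Eliminate 5 elsewhere: I, M.
That leaves I = 1.
Among the 5 still-open variables, 7 fits only J (and all 5 values in {2, 3, 4, 6, 7} must be used), so J = 7.
The 4 still-open variables draw from only 4 values {2, 3, 4, 6}, so each is used; only L can be 3, hence L = 3.
Among the 3 still-open variables, 6 fits only H (and all 3 values in {2, 4, 6} must be used), so H = 6.

H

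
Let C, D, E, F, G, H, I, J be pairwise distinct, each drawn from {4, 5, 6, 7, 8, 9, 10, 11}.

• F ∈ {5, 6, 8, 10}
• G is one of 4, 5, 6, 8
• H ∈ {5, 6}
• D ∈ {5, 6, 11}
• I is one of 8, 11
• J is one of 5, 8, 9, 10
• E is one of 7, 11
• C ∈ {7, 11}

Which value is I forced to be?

The 8 variables draw from only 8 values {4, 5, 6, 7, 8, 9, 10, 11}, so each is used; only G can be 4, hence G = 4.
Among the 7 still-open variables, 9 fits only J (and all 7 values in {5, 6, 7, 8, 9, 10, 11} must be used), so J = 9.
The 6 still-open variables draw from only 6 values {5, 6, 7, 8, 10, 11}, so each is used; only F can be 10, hence F = 10.
The 5 still-open variables draw from only 5 values {5, 6, 7, 8, 11}, so each is used; only I can be 8, hence I = 8.

8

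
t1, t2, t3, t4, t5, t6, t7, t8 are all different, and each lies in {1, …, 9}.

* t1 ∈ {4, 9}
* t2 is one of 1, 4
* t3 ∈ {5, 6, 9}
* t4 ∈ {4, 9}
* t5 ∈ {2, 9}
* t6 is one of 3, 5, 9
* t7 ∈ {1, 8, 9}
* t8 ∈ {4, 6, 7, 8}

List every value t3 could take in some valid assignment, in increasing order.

t1 and t4 between them cover only {4, 9} — a naked pair. Remove those values from t2, t3, t5, t6, t7, t8.
That leaves t2 = 1. Strike 1 from t7.
t5 must be 2 (only option left).
t7 must be 8 (only option left). Strike 8 from t8.
No further eliminations apply; t3 can still be any of 5, 6.

5, 6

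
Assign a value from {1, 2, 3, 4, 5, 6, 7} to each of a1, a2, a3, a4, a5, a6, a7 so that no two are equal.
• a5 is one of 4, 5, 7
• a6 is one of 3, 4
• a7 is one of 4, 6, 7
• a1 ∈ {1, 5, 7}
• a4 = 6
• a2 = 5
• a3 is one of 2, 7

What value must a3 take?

a2 must be 5 (only option left). Remove 5 from a1, a5.
That leaves a4 = 6. Eliminate 6 elsewhere: a7.
The 5 still-open variables draw from only 5 values {1, 2, 3, 4, 7}, so each is used; only a1 can be 1, hence a1 = 1.
The 4 still-open variables together cover exactly {2, 3, 4, 7} — 4 values for 4 variables — and 2 appears only in a3's list, so a3 = 2.

2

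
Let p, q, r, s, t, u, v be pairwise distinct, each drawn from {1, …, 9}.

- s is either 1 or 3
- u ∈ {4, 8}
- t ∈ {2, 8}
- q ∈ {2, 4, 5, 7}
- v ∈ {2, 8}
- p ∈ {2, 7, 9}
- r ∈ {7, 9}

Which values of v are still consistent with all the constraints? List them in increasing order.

2, 8

t and v between them cover only {2, 8} — a naked pair. Remove those values from p, q, u.
u must be 4 (only option left). Remove 4 from q.
p and r between them cover only {7, 9} — a naked pair. Remove those values from q.
q has just one choice, so q = 5.
No further eliminations apply; v can still be any of 2, 8.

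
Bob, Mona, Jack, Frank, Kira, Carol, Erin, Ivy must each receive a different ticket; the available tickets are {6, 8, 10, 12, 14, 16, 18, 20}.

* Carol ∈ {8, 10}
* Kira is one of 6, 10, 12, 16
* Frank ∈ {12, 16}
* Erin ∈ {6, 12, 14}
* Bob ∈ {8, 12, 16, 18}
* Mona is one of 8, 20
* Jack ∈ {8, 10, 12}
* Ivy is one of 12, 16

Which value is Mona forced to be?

The 8 variables together cover exactly {6, 8, 10, 12, 14, 16, 18, 20} — 8 values for 8 variables — and 14 appears only in Erin's list, so Erin = 14.
The 7 still-open variables draw from only 7 values {6, 8, 10, 12, 16, 18, 20}, so each is used; only Kira can be 6, hence Kira = 6.
The 6 still-open variables draw from only 6 values {8, 10, 12, 16, 18, 20}, so each is used; only Bob can be 18, hence Bob = 18.
The 5 still-open variables together cover exactly {8, 10, 12, 16, 20} — 5 values for 5 variables — and 20 appears only in Mona's list, so Mona = 20.

20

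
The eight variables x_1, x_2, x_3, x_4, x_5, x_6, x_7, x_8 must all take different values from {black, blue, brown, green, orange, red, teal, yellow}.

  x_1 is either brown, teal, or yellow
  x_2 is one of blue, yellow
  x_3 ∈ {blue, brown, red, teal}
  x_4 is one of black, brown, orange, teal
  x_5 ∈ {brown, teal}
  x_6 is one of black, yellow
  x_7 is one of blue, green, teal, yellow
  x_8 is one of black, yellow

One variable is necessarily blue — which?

The 8 variables draw from only 8 values {black, blue, brown, green, orange, red, teal, yellow}, so each is used; only x_7 can be green, hence x_7 = green.
The 7 still-open variables draw from only 7 values {black, blue, brown, orange, red, teal, yellow}, so each is used; only x_4 can be orange, hence x_4 = orange.
Among the 6 still-open variables, red fits only x_3 (and all 6 values in {black, blue, brown, red, teal, yellow} must be used), so x_3 = red.
The 5 still-open variables draw from only 5 values {black, blue, brown, teal, yellow}, so each is used; only x_2 can be blue, hence x_2 = blue.

x_2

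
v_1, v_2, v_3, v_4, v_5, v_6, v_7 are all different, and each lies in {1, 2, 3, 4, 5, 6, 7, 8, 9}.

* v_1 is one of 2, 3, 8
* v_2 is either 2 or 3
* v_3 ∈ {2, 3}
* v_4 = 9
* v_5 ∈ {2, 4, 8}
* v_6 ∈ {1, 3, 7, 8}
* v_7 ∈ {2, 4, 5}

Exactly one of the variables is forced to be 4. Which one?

v_4 must be 9 (only option left).
v_2 and v_3 between them cover only {2, 3} — a naked pair. Remove those values from v_1, v_5, v_6, v_7.
That leaves v_1 = 8. Strike 8 from v_5, v_6.
So 4 goes to v_5.

v_5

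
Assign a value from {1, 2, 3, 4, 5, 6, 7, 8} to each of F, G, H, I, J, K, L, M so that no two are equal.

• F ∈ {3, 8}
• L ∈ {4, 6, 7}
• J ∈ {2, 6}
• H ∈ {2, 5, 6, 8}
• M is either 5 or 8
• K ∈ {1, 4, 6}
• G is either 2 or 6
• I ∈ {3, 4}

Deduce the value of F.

3

The 8 variables draw from only 8 values {1, 2, 3, 4, 5, 6, 7, 8}, so each is used; only K can be 1, hence K = 1.
The 7 still-open variables draw from only 7 values {2, 3, 4, 5, 6, 7, 8}, so each is used; only L can be 7, hence L = 7.
The 6 still-open variables together cover exactly {2, 3, 4, 5, 6, 8} — 6 values for 6 variables — and 4 appears only in I's list, so I = 4.
The 5 still-open variables draw from only 5 values {2, 3, 5, 6, 8}, so each is used; only F can be 3, hence F = 3.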